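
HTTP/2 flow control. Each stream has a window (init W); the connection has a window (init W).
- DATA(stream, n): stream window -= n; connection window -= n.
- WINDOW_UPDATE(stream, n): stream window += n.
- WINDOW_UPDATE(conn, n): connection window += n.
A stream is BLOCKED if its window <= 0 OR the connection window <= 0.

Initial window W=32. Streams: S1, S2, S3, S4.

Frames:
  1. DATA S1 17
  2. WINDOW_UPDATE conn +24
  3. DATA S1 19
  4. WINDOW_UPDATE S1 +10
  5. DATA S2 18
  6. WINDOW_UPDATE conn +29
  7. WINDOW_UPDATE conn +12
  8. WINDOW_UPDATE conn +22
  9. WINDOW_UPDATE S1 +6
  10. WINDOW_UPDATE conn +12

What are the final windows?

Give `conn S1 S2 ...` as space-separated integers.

Op 1: conn=15 S1=15 S2=32 S3=32 S4=32 blocked=[]
Op 2: conn=39 S1=15 S2=32 S3=32 S4=32 blocked=[]
Op 3: conn=20 S1=-4 S2=32 S3=32 S4=32 blocked=[1]
Op 4: conn=20 S1=6 S2=32 S3=32 S4=32 blocked=[]
Op 5: conn=2 S1=6 S2=14 S3=32 S4=32 blocked=[]
Op 6: conn=31 S1=6 S2=14 S3=32 S4=32 blocked=[]
Op 7: conn=43 S1=6 S2=14 S3=32 S4=32 blocked=[]
Op 8: conn=65 S1=6 S2=14 S3=32 S4=32 blocked=[]
Op 9: conn=65 S1=12 S2=14 S3=32 S4=32 blocked=[]
Op 10: conn=77 S1=12 S2=14 S3=32 S4=32 blocked=[]

Answer: 77 12 14 32 32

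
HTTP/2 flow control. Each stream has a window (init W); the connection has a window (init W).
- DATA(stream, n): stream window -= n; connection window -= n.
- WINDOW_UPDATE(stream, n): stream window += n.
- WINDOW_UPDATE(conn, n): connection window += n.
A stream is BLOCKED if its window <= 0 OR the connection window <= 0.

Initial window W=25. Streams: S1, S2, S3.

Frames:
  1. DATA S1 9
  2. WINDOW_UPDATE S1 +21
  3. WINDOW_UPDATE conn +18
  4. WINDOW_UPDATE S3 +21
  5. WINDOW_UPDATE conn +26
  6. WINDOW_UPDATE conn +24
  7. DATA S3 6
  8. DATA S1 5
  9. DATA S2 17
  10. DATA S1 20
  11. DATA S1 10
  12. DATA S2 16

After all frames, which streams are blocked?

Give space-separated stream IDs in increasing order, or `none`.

Op 1: conn=16 S1=16 S2=25 S3=25 blocked=[]
Op 2: conn=16 S1=37 S2=25 S3=25 blocked=[]
Op 3: conn=34 S1=37 S2=25 S3=25 blocked=[]
Op 4: conn=34 S1=37 S2=25 S3=46 blocked=[]
Op 5: conn=60 S1=37 S2=25 S3=46 blocked=[]
Op 6: conn=84 S1=37 S2=25 S3=46 blocked=[]
Op 7: conn=78 S1=37 S2=25 S3=40 blocked=[]
Op 8: conn=73 S1=32 S2=25 S3=40 blocked=[]
Op 9: conn=56 S1=32 S2=8 S3=40 blocked=[]
Op 10: conn=36 S1=12 S2=8 S3=40 blocked=[]
Op 11: conn=26 S1=2 S2=8 S3=40 blocked=[]
Op 12: conn=10 S1=2 S2=-8 S3=40 blocked=[2]

Answer: S2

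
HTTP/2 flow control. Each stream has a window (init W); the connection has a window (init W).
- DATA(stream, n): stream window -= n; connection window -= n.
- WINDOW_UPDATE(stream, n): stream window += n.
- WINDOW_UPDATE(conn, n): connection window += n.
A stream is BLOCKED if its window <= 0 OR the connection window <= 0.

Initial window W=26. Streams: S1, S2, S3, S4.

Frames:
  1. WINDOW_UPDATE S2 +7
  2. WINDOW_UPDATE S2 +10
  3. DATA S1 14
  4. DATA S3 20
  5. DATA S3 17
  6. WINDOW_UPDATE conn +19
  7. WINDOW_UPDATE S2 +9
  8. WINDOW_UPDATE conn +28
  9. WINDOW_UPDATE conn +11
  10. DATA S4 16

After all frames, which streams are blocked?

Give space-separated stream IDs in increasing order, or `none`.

Op 1: conn=26 S1=26 S2=33 S3=26 S4=26 blocked=[]
Op 2: conn=26 S1=26 S2=43 S3=26 S4=26 blocked=[]
Op 3: conn=12 S1=12 S2=43 S3=26 S4=26 blocked=[]
Op 4: conn=-8 S1=12 S2=43 S3=6 S4=26 blocked=[1, 2, 3, 4]
Op 5: conn=-25 S1=12 S2=43 S3=-11 S4=26 blocked=[1, 2, 3, 4]
Op 6: conn=-6 S1=12 S2=43 S3=-11 S4=26 blocked=[1, 2, 3, 4]
Op 7: conn=-6 S1=12 S2=52 S3=-11 S4=26 blocked=[1, 2, 3, 4]
Op 8: conn=22 S1=12 S2=52 S3=-11 S4=26 blocked=[3]
Op 9: conn=33 S1=12 S2=52 S3=-11 S4=26 blocked=[3]
Op 10: conn=17 S1=12 S2=52 S3=-11 S4=10 blocked=[3]

Answer: S3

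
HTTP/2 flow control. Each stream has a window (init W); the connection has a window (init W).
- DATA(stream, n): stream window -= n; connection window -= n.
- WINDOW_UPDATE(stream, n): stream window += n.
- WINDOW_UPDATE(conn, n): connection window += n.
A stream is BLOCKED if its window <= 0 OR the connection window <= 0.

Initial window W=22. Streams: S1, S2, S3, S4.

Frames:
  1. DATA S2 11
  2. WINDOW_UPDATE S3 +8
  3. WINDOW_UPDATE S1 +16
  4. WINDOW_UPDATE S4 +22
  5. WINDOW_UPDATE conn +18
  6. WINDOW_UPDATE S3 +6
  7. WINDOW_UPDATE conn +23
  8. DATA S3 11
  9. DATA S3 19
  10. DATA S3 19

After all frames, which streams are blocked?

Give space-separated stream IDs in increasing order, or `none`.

Answer: S3

Derivation:
Op 1: conn=11 S1=22 S2=11 S3=22 S4=22 blocked=[]
Op 2: conn=11 S1=22 S2=11 S3=30 S4=22 blocked=[]
Op 3: conn=11 S1=38 S2=11 S3=30 S4=22 blocked=[]
Op 4: conn=11 S1=38 S2=11 S3=30 S4=44 blocked=[]
Op 5: conn=29 S1=38 S2=11 S3=30 S4=44 blocked=[]
Op 6: conn=29 S1=38 S2=11 S3=36 S4=44 blocked=[]
Op 7: conn=52 S1=38 S2=11 S3=36 S4=44 blocked=[]
Op 8: conn=41 S1=38 S2=11 S3=25 S4=44 blocked=[]
Op 9: conn=22 S1=38 S2=11 S3=6 S4=44 blocked=[]
Op 10: conn=3 S1=38 S2=11 S3=-13 S4=44 blocked=[3]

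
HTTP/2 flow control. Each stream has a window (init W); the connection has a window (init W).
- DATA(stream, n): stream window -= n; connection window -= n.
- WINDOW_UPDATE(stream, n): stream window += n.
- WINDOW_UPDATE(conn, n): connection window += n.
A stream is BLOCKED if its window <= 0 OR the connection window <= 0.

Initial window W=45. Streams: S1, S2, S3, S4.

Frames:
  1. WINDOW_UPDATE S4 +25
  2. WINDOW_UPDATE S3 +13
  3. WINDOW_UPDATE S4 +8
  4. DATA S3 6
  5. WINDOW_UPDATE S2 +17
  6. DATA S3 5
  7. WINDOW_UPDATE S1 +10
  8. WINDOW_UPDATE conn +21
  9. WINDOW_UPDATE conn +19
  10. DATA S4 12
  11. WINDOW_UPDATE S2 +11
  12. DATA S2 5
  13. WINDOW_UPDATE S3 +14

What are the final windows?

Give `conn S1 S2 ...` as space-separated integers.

Answer: 57 55 68 61 66

Derivation:
Op 1: conn=45 S1=45 S2=45 S3=45 S4=70 blocked=[]
Op 2: conn=45 S1=45 S2=45 S3=58 S4=70 blocked=[]
Op 3: conn=45 S1=45 S2=45 S3=58 S4=78 blocked=[]
Op 4: conn=39 S1=45 S2=45 S3=52 S4=78 blocked=[]
Op 5: conn=39 S1=45 S2=62 S3=52 S4=78 blocked=[]
Op 6: conn=34 S1=45 S2=62 S3=47 S4=78 blocked=[]
Op 7: conn=34 S1=55 S2=62 S3=47 S4=78 blocked=[]
Op 8: conn=55 S1=55 S2=62 S3=47 S4=78 blocked=[]
Op 9: conn=74 S1=55 S2=62 S3=47 S4=78 blocked=[]
Op 10: conn=62 S1=55 S2=62 S3=47 S4=66 blocked=[]
Op 11: conn=62 S1=55 S2=73 S3=47 S4=66 blocked=[]
Op 12: conn=57 S1=55 S2=68 S3=47 S4=66 blocked=[]
Op 13: conn=57 S1=55 S2=68 S3=61 S4=66 blocked=[]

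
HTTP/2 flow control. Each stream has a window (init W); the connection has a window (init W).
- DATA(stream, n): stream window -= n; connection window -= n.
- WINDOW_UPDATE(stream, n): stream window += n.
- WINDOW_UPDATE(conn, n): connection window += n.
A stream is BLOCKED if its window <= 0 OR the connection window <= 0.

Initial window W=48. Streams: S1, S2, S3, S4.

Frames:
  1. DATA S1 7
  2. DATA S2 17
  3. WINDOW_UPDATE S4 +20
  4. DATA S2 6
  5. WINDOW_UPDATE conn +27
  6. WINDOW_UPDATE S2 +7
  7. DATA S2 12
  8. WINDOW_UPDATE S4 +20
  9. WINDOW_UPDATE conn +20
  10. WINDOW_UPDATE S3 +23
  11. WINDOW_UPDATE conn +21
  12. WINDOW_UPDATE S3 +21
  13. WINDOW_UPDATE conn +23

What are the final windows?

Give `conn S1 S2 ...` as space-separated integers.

Op 1: conn=41 S1=41 S2=48 S3=48 S4=48 blocked=[]
Op 2: conn=24 S1=41 S2=31 S3=48 S4=48 blocked=[]
Op 3: conn=24 S1=41 S2=31 S3=48 S4=68 blocked=[]
Op 4: conn=18 S1=41 S2=25 S3=48 S4=68 blocked=[]
Op 5: conn=45 S1=41 S2=25 S3=48 S4=68 blocked=[]
Op 6: conn=45 S1=41 S2=32 S3=48 S4=68 blocked=[]
Op 7: conn=33 S1=41 S2=20 S3=48 S4=68 blocked=[]
Op 8: conn=33 S1=41 S2=20 S3=48 S4=88 blocked=[]
Op 9: conn=53 S1=41 S2=20 S3=48 S4=88 blocked=[]
Op 10: conn=53 S1=41 S2=20 S3=71 S4=88 blocked=[]
Op 11: conn=74 S1=41 S2=20 S3=71 S4=88 blocked=[]
Op 12: conn=74 S1=41 S2=20 S3=92 S4=88 blocked=[]
Op 13: conn=97 S1=41 S2=20 S3=92 S4=88 blocked=[]

Answer: 97 41 20 92 88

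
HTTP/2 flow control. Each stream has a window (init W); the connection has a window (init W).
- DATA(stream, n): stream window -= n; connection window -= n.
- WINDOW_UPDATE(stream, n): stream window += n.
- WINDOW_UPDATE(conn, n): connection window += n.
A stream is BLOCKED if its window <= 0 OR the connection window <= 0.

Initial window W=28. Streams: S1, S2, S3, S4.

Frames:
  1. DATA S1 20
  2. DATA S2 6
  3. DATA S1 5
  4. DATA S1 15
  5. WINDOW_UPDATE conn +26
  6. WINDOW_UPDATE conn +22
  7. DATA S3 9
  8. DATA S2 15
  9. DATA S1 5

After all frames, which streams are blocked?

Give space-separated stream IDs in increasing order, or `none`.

Answer: S1

Derivation:
Op 1: conn=8 S1=8 S2=28 S3=28 S4=28 blocked=[]
Op 2: conn=2 S1=8 S2=22 S3=28 S4=28 blocked=[]
Op 3: conn=-3 S1=3 S2=22 S3=28 S4=28 blocked=[1, 2, 3, 4]
Op 4: conn=-18 S1=-12 S2=22 S3=28 S4=28 blocked=[1, 2, 3, 4]
Op 5: conn=8 S1=-12 S2=22 S3=28 S4=28 blocked=[1]
Op 6: conn=30 S1=-12 S2=22 S3=28 S4=28 blocked=[1]
Op 7: conn=21 S1=-12 S2=22 S3=19 S4=28 blocked=[1]
Op 8: conn=6 S1=-12 S2=7 S3=19 S4=28 blocked=[1]
Op 9: conn=1 S1=-17 S2=7 S3=19 S4=28 blocked=[1]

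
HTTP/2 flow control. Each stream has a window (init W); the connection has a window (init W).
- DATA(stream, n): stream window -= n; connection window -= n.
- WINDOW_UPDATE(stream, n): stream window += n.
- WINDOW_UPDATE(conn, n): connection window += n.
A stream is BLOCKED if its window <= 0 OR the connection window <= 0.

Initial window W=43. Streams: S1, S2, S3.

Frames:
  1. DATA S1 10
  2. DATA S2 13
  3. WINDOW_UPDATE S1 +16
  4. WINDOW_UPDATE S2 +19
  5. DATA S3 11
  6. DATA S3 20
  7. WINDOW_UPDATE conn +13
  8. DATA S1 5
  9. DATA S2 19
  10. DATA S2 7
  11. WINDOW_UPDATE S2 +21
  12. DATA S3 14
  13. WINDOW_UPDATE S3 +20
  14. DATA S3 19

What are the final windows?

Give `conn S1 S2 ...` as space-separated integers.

Answer: -62 44 44 -1

Derivation:
Op 1: conn=33 S1=33 S2=43 S3=43 blocked=[]
Op 2: conn=20 S1=33 S2=30 S3=43 blocked=[]
Op 3: conn=20 S1=49 S2=30 S3=43 blocked=[]
Op 4: conn=20 S1=49 S2=49 S3=43 blocked=[]
Op 5: conn=9 S1=49 S2=49 S3=32 blocked=[]
Op 6: conn=-11 S1=49 S2=49 S3=12 blocked=[1, 2, 3]
Op 7: conn=2 S1=49 S2=49 S3=12 blocked=[]
Op 8: conn=-3 S1=44 S2=49 S3=12 blocked=[1, 2, 3]
Op 9: conn=-22 S1=44 S2=30 S3=12 blocked=[1, 2, 3]
Op 10: conn=-29 S1=44 S2=23 S3=12 blocked=[1, 2, 3]
Op 11: conn=-29 S1=44 S2=44 S3=12 blocked=[1, 2, 3]
Op 12: conn=-43 S1=44 S2=44 S3=-2 blocked=[1, 2, 3]
Op 13: conn=-43 S1=44 S2=44 S3=18 blocked=[1, 2, 3]
Op 14: conn=-62 S1=44 S2=44 S3=-1 blocked=[1, 2, 3]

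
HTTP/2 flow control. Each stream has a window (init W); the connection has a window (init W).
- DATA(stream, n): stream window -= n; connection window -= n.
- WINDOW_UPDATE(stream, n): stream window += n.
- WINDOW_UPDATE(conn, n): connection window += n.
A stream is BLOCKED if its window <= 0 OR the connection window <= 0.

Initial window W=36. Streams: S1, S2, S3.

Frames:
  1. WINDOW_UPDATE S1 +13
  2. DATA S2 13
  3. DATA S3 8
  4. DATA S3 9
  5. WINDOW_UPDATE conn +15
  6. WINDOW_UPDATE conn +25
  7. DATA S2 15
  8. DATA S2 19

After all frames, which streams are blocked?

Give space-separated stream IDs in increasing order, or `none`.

Answer: S2

Derivation:
Op 1: conn=36 S1=49 S2=36 S3=36 blocked=[]
Op 2: conn=23 S1=49 S2=23 S3=36 blocked=[]
Op 3: conn=15 S1=49 S2=23 S3=28 blocked=[]
Op 4: conn=6 S1=49 S2=23 S3=19 blocked=[]
Op 5: conn=21 S1=49 S2=23 S3=19 blocked=[]
Op 6: conn=46 S1=49 S2=23 S3=19 blocked=[]
Op 7: conn=31 S1=49 S2=8 S3=19 blocked=[]
Op 8: conn=12 S1=49 S2=-11 S3=19 blocked=[2]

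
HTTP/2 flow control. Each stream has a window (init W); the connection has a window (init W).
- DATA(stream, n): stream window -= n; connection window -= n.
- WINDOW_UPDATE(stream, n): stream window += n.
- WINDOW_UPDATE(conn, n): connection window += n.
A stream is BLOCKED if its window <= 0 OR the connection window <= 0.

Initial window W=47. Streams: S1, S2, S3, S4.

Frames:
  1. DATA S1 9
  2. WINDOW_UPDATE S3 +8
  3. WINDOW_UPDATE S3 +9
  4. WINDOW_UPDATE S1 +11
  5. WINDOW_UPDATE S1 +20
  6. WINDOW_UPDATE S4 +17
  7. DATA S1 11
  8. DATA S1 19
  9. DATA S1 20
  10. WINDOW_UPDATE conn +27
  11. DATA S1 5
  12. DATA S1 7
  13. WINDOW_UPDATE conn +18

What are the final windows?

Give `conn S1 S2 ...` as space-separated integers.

Answer: 21 7 47 64 64

Derivation:
Op 1: conn=38 S1=38 S2=47 S3=47 S4=47 blocked=[]
Op 2: conn=38 S1=38 S2=47 S3=55 S4=47 blocked=[]
Op 3: conn=38 S1=38 S2=47 S3=64 S4=47 blocked=[]
Op 4: conn=38 S1=49 S2=47 S3=64 S4=47 blocked=[]
Op 5: conn=38 S1=69 S2=47 S3=64 S4=47 blocked=[]
Op 6: conn=38 S1=69 S2=47 S3=64 S4=64 blocked=[]
Op 7: conn=27 S1=58 S2=47 S3=64 S4=64 blocked=[]
Op 8: conn=8 S1=39 S2=47 S3=64 S4=64 blocked=[]
Op 9: conn=-12 S1=19 S2=47 S3=64 S4=64 blocked=[1, 2, 3, 4]
Op 10: conn=15 S1=19 S2=47 S3=64 S4=64 blocked=[]
Op 11: conn=10 S1=14 S2=47 S3=64 S4=64 blocked=[]
Op 12: conn=3 S1=7 S2=47 S3=64 S4=64 blocked=[]
Op 13: conn=21 S1=7 S2=47 S3=64 S4=64 blocked=[]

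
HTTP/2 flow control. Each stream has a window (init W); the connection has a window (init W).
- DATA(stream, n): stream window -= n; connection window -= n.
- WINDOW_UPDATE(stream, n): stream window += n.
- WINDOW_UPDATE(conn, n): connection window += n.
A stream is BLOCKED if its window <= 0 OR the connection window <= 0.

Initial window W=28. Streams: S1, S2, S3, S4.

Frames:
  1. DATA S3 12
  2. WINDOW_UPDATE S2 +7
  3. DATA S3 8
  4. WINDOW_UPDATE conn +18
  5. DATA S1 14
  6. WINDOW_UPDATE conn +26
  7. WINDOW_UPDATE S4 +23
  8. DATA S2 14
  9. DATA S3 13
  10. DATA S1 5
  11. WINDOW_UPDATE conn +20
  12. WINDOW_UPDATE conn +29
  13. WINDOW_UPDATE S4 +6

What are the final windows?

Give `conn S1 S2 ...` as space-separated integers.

Op 1: conn=16 S1=28 S2=28 S3=16 S4=28 blocked=[]
Op 2: conn=16 S1=28 S2=35 S3=16 S4=28 blocked=[]
Op 3: conn=8 S1=28 S2=35 S3=8 S4=28 blocked=[]
Op 4: conn=26 S1=28 S2=35 S3=8 S4=28 blocked=[]
Op 5: conn=12 S1=14 S2=35 S3=8 S4=28 blocked=[]
Op 6: conn=38 S1=14 S2=35 S3=8 S4=28 blocked=[]
Op 7: conn=38 S1=14 S2=35 S3=8 S4=51 blocked=[]
Op 8: conn=24 S1=14 S2=21 S3=8 S4=51 blocked=[]
Op 9: conn=11 S1=14 S2=21 S3=-5 S4=51 blocked=[3]
Op 10: conn=6 S1=9 S2=21 S3=-5 S4=51 blocked=[3]
Op 11: conn=26 S1=9 S2=21 S3=-5 S4=51 blocked=[3]
Op 12: conn=55 S1=9 S2=21 S3=-5 S4=51 blocked=[3]
Op 13: conn=55 S1=9 S2=21 S3=-5 S4=57 blocked=[3]

Answer: 55 9 21 -5 57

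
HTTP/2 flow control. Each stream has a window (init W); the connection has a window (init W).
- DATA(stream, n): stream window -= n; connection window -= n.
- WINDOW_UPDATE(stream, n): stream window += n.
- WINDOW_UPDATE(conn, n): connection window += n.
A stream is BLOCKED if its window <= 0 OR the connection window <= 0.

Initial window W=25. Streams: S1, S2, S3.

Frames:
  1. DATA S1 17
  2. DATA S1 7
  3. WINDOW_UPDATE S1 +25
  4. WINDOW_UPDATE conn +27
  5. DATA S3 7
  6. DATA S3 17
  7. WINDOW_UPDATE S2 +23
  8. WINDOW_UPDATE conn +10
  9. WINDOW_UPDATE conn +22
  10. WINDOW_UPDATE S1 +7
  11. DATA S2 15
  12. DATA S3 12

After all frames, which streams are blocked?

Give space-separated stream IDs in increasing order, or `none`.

Answer: S3

Derivation:
Op 1: conn=8 S1=8 S2=25 S3=25 blocked=[]
Op 2: conn=1 S1=1 S2=25 S3=25 blocked=[]
Op 3: conn=1 S1=26 S2=25 S3=25 blocked=[]
Op 4: conn=28 S1=26 S2=25 S3=25 blocked=[]
Op 5: conn=21 S1=26 S2=25 S3=18 blocked=[]
Op 6: conn=4 S1=26 S2=25 S3=1 blocked=[]
Op 7: conn=4 S1=26 S2=48 S3=1 blocked=[]
Op 8: conn=14 S1=26 S2=48 S3=1 blocked=[]
Op 9: conn=36 S1=26 S2=48 S3=1 blocked=[]
Op 10: conn=36 S1=33 S2=48 S3=1 blocked=[]
Op 11: conn=21 S1=33 S2=33 S3=1 blocked=[]
Op 12: conn=9 S1=33 S2=33 S3=-11 blocked=[3]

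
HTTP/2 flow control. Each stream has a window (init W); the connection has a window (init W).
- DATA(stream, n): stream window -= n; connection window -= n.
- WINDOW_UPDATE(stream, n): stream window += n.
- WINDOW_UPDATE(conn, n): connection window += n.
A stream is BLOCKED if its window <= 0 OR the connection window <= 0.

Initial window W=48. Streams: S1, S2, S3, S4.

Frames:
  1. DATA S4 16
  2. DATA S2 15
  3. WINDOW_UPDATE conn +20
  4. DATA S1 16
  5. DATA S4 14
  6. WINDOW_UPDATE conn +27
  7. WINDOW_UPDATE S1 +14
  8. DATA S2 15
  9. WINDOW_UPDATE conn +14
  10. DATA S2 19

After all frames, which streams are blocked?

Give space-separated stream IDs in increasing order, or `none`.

Answer: S2

Derivation:
Op 1: conn=32 S1=48 S2=48 S3=48 S4=32 blocked=[]
Op 2: conn=17 S1=48 S2=33 S3=48 S4=32 blocked=[]
Op 3: conn=37 S1=48 S2=33 S3=48 S4=32 blocked=[]
Op 4: conn=21 S1=32 S2=33 S3=48 S4=32 blocked=[]
Op 5: conn=7 S1=32 S2=33 S3=48 S4=18 blocked=[]
Op 6: conn=34 S1=32 S2=33 S3=48 S4=18 blocked=[]
Op 7: conn=34 S1=46 S2=33 S3=48 S4=18 blocked=[]
Op 8: conn=19 S1=46 S2=18 S3=48 S4=18 blocked=[]
Op 9: conn=33 S1=46 S2=18 S3=48 S4=18 blocked=[]
Op 10: conn=14 S1=46 S2=-1 S3=48 S4=18 blocked=[2]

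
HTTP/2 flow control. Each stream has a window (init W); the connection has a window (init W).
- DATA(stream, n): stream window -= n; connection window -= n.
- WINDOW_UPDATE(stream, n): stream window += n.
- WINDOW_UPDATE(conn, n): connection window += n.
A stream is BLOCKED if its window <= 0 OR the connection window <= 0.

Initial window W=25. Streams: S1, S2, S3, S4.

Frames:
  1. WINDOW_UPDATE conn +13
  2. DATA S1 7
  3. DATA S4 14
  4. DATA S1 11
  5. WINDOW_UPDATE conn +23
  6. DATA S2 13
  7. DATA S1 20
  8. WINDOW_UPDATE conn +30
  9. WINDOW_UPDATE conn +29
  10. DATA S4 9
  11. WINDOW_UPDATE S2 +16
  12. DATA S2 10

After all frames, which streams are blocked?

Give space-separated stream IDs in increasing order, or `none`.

Answer: S1

Derivation:
Op 1: conn=38 S1=25 S2=25 S3=25 S4=25 blocked=[]
Op 2: conn=31 S1=18 S2=25 S3=25 S4=25 blocked=[]
Op 3: conn=17 S1=18 S2=25 S3=25 S4=11 blocked=[]
Op 4: conn=6 S1=7 S2=25 S3=25 S4=11 blocked=[]
Op 5: conn=29 S1=7 S2=25 S3=25 S4=11 blocked=[]
Op 6: conn=16 S1=7 S2=12 S3=25 S4=11 blocked=[]
Op 7: conn=-4 S1=-13 S2=12 S3=25 S4=11 blocked=[1, 2, 3, 4]
Op 8: conn=26 S1=-13 S2=12 S3=25 S4=11 blocked=[1]
Op 9: conn=55 S1=-13 S2=12 S3=25 S4=11 blocked=[1]
Op 10: conn=46 S1=-13 S2=12 S3=25 S4=2 blocked=[1]
Op 11: conn=46 S1=-13 S2=28 S3=25 S4=2 blocked=[1]
Op 12: conn=36 S1=-13 S2=18 S3=25 S4=2 blocked=[1]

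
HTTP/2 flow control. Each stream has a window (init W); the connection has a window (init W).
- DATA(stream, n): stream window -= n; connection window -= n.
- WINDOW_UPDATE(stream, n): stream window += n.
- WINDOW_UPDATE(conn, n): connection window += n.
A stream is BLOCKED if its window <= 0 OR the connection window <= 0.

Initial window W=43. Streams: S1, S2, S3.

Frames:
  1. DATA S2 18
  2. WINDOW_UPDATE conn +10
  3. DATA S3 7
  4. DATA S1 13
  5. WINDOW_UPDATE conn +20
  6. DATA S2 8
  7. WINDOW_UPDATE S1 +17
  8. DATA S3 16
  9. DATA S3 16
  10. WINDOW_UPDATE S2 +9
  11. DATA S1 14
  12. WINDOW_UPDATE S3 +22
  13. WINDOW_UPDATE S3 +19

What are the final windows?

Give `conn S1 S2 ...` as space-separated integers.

Op 1: conn=25 S1=43 S2=25 S3=43 blocked=[]
Op 2: conn=35 S1=43 S2=25 S3=43 blocked=[]
Op 3: conn=28 S1=43 S2=25 S3=36 blocked=[]
Op 4: conn=15 S1=30 S2=25 S3=36 blocked=[]
Op 5: conn=35 S1=30 S2=25 S3=36 blocked=[]
Op 6: conn=27 S1=30 S2=17 S3=36 blocked=[]
Op 7: conn=27 S1=47 S2=17 S3=36 blocked=[]
Op 8: conn=11 S1=47 S2=17 S3=20 blocked=[]
Op 9: conn=-5 S1=47 S2=17 S3=4 blocked=[1, 2, 3]
Op 10: conn=-5 S1=47 S2=26 S3=4 blocked=[1, 2, 3]
Op 11: conn=-19 S1=33 S2=26 S3=4 blocked=[1, 2, 3]
Op 12: conn=-19 S1=33 S2=26 S3=26 blocked=[1, 2, 3]
Op 13: conn=-19 S1=33 S2=26 S3=45 blocked=[1, 2, 3]

Answer: -19 33 26 45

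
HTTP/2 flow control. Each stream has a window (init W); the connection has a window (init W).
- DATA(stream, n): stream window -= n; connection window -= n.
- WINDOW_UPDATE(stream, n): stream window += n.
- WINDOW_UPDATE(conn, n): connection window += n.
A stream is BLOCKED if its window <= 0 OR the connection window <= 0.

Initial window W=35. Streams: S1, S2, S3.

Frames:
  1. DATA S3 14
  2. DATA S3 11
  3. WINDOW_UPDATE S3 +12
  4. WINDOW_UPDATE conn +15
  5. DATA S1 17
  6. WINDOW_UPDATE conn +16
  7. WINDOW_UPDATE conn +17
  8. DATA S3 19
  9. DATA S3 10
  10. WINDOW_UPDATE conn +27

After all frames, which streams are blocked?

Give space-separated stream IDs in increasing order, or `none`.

Answer: S3

Derivation:
Op 1: conn=21 S1=35 S2=35 S3=21 blocked=[]
Op 2: conn=10 S1=35 S2=35 S3=10 blocked=[]
Op 3: conn=10 S1=35 S2=35 S3=22 blocked=[]
Op 4: conn=25 S1=35 S2=35 S3=22 blocked=[]
Op 5: conn=8 S1=18 S2=35 S3=22 blocked=[]
Op 6: conn=24 S1=18 S2=35 S3=22 blocked=[]
Op 7: conn=41 S1=18 S2=35 S3=22 blocked=[]
Op 8: conn=22 S1=18 S2=35 S3=3 blocked=[]
Op 9: conn=12 S1=18 S2=35 S3=-7 blocked=[3]
Op 10: conn=39 S1=18 S2=35 S3=-7 blocked=[3]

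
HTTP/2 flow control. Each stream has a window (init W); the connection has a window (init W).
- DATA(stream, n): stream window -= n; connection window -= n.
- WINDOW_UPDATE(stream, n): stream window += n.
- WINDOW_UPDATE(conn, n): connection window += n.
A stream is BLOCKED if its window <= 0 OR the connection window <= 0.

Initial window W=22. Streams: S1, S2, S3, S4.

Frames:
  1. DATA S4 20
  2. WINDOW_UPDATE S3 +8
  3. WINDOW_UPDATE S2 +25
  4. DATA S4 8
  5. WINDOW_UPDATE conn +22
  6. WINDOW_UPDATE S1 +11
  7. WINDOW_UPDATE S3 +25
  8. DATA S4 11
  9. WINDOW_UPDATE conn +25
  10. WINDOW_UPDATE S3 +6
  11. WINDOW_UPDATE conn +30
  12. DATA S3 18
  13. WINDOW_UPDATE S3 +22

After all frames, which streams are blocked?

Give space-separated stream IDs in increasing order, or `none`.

Op 1: conn=2 S1=22 S2=22 S3=22 S4=2 blocked=[]
Op 2: conn=2 S1=22 S2=22 S3=30 S4=2 blocked=[]
Op 3: conn=2 S1=22 S2=47 S3=30 S4=2 blocked=[]
Op 4: conn=-6 S1=22 S2=47 S3=30 S4=-6 blocked=[1, 2, 3, 4]
Op 5: conn=16 S1=22 S2=47 S3=30 S4=-6 blocked=[4]
Op 6: conn=16 S1=33 S2=47 S3=30 S4=-6 blocked=[4]
Op 7: conn=16 S1=33 S2=47 S3=55 S4=-6 blocked=[4]
Op 8: conn=5 S1=33 S2=47 S3=55 S4=-17 blocked=[4]
Op 9: conn=30 S1=33 S2=47 S3=55 S4=-17 blocked=[4]
Op 10: conn=30 S1=33 S2=47 S3=61 S4=-17 blocked=[4]
Op 11: conn=60 S1=33 S2=47 S3=61 S4=-17 blocked=[4]
Op 12: conn=42 S1=33 S2=47 S3=43 S4=-17 blocked=[4]
Op 13: conn=42 S1=33 S2=47 S3=65 S4=-17 blocked=[4]

Answer: S4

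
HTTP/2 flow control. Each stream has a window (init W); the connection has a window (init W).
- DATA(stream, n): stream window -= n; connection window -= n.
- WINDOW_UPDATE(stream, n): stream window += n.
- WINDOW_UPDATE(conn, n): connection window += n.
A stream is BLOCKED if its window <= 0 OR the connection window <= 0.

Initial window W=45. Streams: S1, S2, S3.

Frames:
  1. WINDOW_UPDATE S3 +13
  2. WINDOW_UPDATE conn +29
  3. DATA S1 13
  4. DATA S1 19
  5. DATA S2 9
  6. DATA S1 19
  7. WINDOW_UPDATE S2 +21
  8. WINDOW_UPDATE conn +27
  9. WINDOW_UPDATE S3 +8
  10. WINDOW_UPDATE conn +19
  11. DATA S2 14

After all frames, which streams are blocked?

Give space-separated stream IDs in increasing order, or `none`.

Op 1: conn=45 S1=45 S2=45 S3=58 blocked=[]
Op 2: conn=74 S1=45 S2=45 S3=58 blocked=[]
Op 3: conn=61 S1=32 S2=45 S3=58 blocked=[]
Op 4: conn=42 S1=13 S2=45 S3=58 blocked=[]
Op 5: conn=33 S1=13 S2=36 S3=58 blocked=[]
Op 6: conn=14 S1=-6 S2=36 S3=58 blocked=[1]
Op 7: conn=14 S1=-6 S2=57 S3=58 blocked=[1]
Op 8: conn=41 S1=-6 S2=57 S3=58 blocked=[1]
Op 9: conn=41 S1=-6 S2=57 S3=66 blocked=[1]
Op 10: conn=60 S1=-6 S2=57 S3=66 blocked=[1]
Op 11: conn=46 S1=-6 S2=43 S3=66 blocked=[1]

Answer: S1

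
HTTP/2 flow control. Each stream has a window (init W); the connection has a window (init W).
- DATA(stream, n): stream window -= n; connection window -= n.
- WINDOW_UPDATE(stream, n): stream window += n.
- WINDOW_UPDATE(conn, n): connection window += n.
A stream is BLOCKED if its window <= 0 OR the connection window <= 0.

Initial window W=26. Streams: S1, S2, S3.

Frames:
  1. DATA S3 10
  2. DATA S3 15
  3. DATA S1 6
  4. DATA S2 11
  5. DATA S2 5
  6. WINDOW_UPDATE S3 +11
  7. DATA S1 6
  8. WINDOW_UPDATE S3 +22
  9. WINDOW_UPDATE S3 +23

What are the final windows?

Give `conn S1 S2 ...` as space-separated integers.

Answer: -27 14 10 57

Derivation:
Op 1: conn=16 S1=26 S2=26 S3=16 blocked=[]
Op 2: conn=1 S1=26 S2=26 S3=1 blocked=[]
Op 3: conn=-5 S1=20 S2=26 S3=1 blocked=[1, 2, 3]
Op 4: conn=-16 S1=20 S2=15 S3=1 blocked=[1, 2, 3]
Op 5: conn=-21 S1=20 S2=10 S3=1 blocked=[1, 2, 3]
Op 6: conn=-21 S1=20 S2=10 S3=12 blocked=[1, 2, 3]
Op 7: conn=-27 S1=14 S2=10 S3=12 blocked=[1, 2, 3]
Op 8: conn=-27 S1=14 S2=10 S3=34 blocked=[1, 2, 3]
Op 9: conn=-27 S1=14 S2=10 S3=57 blocked=[1, 2, 3]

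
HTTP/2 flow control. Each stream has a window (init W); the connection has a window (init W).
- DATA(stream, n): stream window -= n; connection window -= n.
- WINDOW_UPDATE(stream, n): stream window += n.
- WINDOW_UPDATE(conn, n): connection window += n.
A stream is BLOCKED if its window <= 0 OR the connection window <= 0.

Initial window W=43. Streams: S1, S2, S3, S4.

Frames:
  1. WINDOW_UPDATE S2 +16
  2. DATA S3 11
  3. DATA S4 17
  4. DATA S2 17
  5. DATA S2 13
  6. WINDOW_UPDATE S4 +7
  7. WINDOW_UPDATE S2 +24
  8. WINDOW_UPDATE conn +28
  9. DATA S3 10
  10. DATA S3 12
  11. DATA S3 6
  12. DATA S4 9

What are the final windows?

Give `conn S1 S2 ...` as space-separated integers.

Op 1: conn=43 S1=43 S2=59 S3=43 S4=43 blocked=[]
Op 2: conn=32 S1=43 S2=59 S3=32 S4=43 blocked=[]
Op 3: conn=15 S1=43 S2=59 S3=32 S4=26 blocked=[]
Op 4: conn=-2 S1=43 S2=42 S3=32 S4=26 blocked=[1, 2, 3, 4]
Op 5: conn=-15 S1=43 S2=29 S3=32 S4=26 blocked=[1, 2, 3, 4]
Op 6: conn=-15 S1=43 S2=29 S3=32 S4=33 blocked=[1, 2, 3, 4]
Op 7: conn=-15 S1=43 S2=53 S3=32 S4=33 blocked=[1, 2, 3, 4]
Op 8: conn=13 S1=43 S2=53 S3=32 S4=33 blocked=[]
Op 9: conn=3 S1=43 S2=53 S3=22 S4=33 blocked=[]
Op 10: conn=-9 S1=43 S2=53 S3=10 S4=33 blocked=[1, 2, 3, 4]
Op 11: conn=-15 S1=43 S2=53 S3=4 S4=33 blocked=[1, 2, 3, 4]
Op 12: conn=-24 S1=43 S2=53 S3=4 S4=24 blocked=[1, 2, 3, 4]

Answer: -24 43 53 4 24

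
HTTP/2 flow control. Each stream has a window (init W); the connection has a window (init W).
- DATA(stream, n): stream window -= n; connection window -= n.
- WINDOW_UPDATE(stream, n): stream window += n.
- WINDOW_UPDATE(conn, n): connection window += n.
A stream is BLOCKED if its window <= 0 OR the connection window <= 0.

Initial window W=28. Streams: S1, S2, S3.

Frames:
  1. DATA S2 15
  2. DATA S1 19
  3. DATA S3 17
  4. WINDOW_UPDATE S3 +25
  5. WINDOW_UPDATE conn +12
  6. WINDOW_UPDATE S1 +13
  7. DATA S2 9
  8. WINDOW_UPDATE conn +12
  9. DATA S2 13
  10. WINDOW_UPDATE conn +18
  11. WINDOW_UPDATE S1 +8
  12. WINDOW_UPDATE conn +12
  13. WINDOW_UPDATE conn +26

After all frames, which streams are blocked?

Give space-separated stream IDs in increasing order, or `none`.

Answer: S2

Derivation:
Op 1: conn=13 S1=28 S2=13 S3=28 blocked=[]
Op 2: conn=-6 S1=9 S2=13 S3=28 blocked=[1, 2, 3]
Op 3: conn=-23 S1=9 S2=13 S3=11 blocked=[1, 2, 3]
Op 4: conn=-23 S1=9 S2=13 S3=36 blocked=[1, 2, 3]
Op 5: conn=-11 S1=9 S2=13 S3=36 blocked=[1, 2, 3]
Op 6: conn=-11 S1=22 S2=13 S3=36 blocked=[1, 2, 3]
Op 7: conn=-20 S1=22 S2=4 S3=36 blocked=[1, 2, 3]
Op 8: conn=-8 S1=22 S2=4 S3=36 blocked=[1, 2, 3]
Op 9: conn=-21 S1=22 S2=-9 S3=36 blocked=[1, 2, 3]
Op 10: conn=-3 S1=22 S2=-9 S3=36 blocked=[1, 2, 3]
Op 11: conn=-3 S1=30 S2=-9 S3=36 blocked=[1, 2, 3]
Op 12: conn=9 S1=30 S2=-9 S3=36 blocked=[2]
Op 13: conn=35 S1=30 S2=-9 S3=36 blocked=[2]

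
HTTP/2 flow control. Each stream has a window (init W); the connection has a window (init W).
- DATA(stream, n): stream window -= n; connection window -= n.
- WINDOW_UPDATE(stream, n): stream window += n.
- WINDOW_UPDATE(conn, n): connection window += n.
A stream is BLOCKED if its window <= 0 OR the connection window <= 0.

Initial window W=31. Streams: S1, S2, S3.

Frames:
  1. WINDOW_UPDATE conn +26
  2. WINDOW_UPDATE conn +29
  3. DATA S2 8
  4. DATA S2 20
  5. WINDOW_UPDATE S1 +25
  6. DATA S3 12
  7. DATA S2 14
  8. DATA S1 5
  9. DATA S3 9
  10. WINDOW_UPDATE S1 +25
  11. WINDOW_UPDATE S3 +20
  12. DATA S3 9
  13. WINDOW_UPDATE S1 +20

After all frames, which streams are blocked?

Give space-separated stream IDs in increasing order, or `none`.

Op 1: conn=57 S1=31 S2=31 S3=31 blocked=[]
Op 2: conn=86 S1=31 S2=31 S3=31 blocked=[]
Op 3: conn=78 S1=31 S2=23 S3=31 blocked=[]
Op 4: conn=58 S1=31 S2=3 S3=31 blocked=[]
Op 5: conn=58 S1=56 S2=3 S3=31 blocked=[]
Op 6: conn=46 S1=56 S2=3 S3=19 blocked=[]
Op 7: conn=32 S1=56 S2=-11 S3=19 blocked=[2]
Op 8: conn=27 S1=51 S2=-11 S3=19 blocked=[2]
Op 9: conn=18 S1=51 S2=-11 S3=10 blocked=[2]
Op 10: conn=18 S1=76 S2=-11 S3=10 blocked=[2]
Op 11: conn=18 S1=76 S2=-11 S3=30 blocked=[2]
Op 12: conn=9 S1=76 S2=-11 S3=21 blocked=[2]
Op 13: conn=9 S1=96 S2=-11 S3=21 blocked=[2]

Answer: S2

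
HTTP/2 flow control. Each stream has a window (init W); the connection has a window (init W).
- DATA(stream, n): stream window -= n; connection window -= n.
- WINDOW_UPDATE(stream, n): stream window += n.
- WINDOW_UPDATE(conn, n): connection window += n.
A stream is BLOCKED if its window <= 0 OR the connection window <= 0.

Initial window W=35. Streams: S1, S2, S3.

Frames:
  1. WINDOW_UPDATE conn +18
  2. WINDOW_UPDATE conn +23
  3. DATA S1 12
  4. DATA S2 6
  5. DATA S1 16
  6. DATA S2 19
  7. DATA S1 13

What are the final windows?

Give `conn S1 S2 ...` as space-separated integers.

Op 1: conn=53 S1=35 S2=35 S3=35 blocked=[]
Op 2: conn=76 S1=35 S2=35 S3=35 blocked=[]
Op 3: conn=64 S1=23 S2=35 S3=35 blocked=[]
Op 4: conn=58 S1=23 S2=29 S3=35 blocked=[]
Op 5: conn=42 S1=7 S2=29 S3=35 blocked=[]
Op 6: conn=23 S1=7 S2=10 S3=35 blocked=[]
Op 7: conn=10 S1=-6 S2=10 S3=35 blocked=[1]

Answer: 10 -6 10 35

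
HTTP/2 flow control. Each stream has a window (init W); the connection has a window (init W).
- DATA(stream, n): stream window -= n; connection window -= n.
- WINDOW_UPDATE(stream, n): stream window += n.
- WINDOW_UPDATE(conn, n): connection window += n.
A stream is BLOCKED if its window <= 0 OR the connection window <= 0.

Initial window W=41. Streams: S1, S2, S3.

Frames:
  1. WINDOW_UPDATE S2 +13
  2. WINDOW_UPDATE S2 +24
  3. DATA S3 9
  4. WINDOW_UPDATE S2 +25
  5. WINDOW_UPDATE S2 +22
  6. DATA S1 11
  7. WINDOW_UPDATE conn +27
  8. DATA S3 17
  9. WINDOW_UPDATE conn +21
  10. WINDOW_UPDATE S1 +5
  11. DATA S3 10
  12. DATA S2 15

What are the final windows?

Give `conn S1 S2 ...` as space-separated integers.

Answer: 27 35 110 5

Derivation:
Op 1: conn=41 S1=41 S2=54 S3=41 blocked=[]
Op 2: conn=41 S1=41 S2=78 S3=41 blocked=[]
Op 3: conn=32 S1=41 S2=78 S3=32 blocked=[]
Op 4: conn=32 S1=41 S2=103 S3=32 blocked=[]
Op 5: conn=32 S1=41 S2=125 S3=32 blocked=[]
Op 6: conn=21 S1=30 S2=125 S3=32 blocked=[]
Op 7: conn=48 S1=30 S2=125 S3=32 blocked=[]
Op 8: conn=31 S1=30 S2=125 S3=15 blocked=[]
Op 9: conn=52 S1=30 S2=125 S3=15 blocked=[]
Op 10: conn=52 S1=35 S2=125 S3=15 blocked=[]
Op 11: conn=42 S1=35 S2=125 S3=5 blocked=[]
Op 12: conn=27 S1=35 S2=110 S3=5 blocked=[]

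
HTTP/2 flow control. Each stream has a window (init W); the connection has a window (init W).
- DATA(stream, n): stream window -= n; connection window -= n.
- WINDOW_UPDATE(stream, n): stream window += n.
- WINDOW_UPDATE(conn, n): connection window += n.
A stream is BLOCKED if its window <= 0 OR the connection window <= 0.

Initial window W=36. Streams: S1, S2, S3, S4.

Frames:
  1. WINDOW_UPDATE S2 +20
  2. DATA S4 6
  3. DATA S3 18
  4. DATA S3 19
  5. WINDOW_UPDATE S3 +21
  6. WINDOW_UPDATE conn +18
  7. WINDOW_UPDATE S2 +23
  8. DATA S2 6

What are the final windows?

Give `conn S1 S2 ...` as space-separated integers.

Answer: 5 36 73 20 30

Derivation:
Op 1: conn=36 S1=36 S2=56 S3=36 S4=36 blocked=[]
Op 2: conn=30 S1=36 S2=56 S3=36 S4=30 blocked=[]
Op 3: conn=12 S1=36 S2=56 S3=18 S4=30 blocked=[]
Op 4: conn=-7 S1=36 S2=56 S3=-1 S4=30 blocked=[1, 2, 3, 4]
Op 5: conn=-7 S1=36 S2=56 S3=20 S4=30 blocked=[1, 2, 3, 4]
Op 6: conn=11 S1=36 S2=56 S3=20 S4=30 blocked=[]
Op 7: conn=11 S1=36 S2=79 S3=20 S4=30 blocked=[]
Op 8: conn=5 S1=36 S2=73 S3=20 S4=30 blocked=[]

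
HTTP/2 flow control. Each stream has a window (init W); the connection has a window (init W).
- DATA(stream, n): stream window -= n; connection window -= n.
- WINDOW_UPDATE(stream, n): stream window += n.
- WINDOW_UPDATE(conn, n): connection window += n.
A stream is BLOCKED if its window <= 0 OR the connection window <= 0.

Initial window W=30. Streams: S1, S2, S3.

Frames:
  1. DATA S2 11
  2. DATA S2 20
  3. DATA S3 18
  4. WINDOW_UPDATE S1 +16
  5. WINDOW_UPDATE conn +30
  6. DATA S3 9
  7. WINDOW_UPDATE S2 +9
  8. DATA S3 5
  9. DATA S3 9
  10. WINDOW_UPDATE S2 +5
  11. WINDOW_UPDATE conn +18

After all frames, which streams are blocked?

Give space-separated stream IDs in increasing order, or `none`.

Answer: S3

Derivation:
Op 1: conn=19 S1=30 S2=19 S3=30 blocked=[]
Op 2: conn=-1 S1=30 S2=-1 S3=30 blocked=[1, 2, 3]
Op 3: conn=-19 S1=30 S2=-1 S3=12 blocked=[1, 2, 3]
Op 4: conn=-19 S1=46 S2=-1 S3=12 blocked=[1, 2, 3]
Op 5: conn=11 S1=46 S2=-1 S3=12 blocked=[2]
Op 6: conn=2 S1=46 S2=-1 S3=3 blocked=[2]
Op 7: conn=2 S1=46 S2=8 S3=3 blocked=[]
Op 8: conn=-3 S1=46 S2=8 S3=-2 blocked=[1, 2, 3]
Op 9: conn=-12 S1=46 S2=8 S3=-11 blocked=[1, 2, 3]
Op 10: conn=-12 S1=46 S2=13 S3=-11 blocked=[1, 2, 3]
Op 11: conn=6 S1=46 S2=13 S3=-11 blocked=[3]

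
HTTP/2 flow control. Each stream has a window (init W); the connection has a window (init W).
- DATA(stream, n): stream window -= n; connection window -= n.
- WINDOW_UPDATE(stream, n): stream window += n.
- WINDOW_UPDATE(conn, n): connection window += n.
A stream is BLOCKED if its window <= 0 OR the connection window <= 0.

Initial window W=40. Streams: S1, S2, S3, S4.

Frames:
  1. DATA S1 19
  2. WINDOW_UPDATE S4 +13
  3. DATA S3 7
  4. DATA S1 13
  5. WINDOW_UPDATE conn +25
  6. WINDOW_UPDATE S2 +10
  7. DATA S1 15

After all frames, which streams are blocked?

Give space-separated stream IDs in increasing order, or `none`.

Answer: S1

Derivation:
Op 1: conn=21 S1=21 S2=40 S3=40 S4=40 blocked=[]
Op 2: conn=21 S1=21 S2=40 S3=40 S4=53 blocked=[]
Op 3: conn=14 S1=21 S2=40 S3=33 S4=53 blocked=[]
Op 4: conn=1 S1=8 S2=40 S3=33 S4=53 blocked=[]
Op 5: conn=26 S1=8 S2=40 S3=33 S4=53 blocked=[]
Op 6: conn=26 S1=8 S2=50 S3=33 S4=53 blocked=[]
Op 7: conn=11 S1=-7 S2=50 S3=33 S4=53 blocked=[1]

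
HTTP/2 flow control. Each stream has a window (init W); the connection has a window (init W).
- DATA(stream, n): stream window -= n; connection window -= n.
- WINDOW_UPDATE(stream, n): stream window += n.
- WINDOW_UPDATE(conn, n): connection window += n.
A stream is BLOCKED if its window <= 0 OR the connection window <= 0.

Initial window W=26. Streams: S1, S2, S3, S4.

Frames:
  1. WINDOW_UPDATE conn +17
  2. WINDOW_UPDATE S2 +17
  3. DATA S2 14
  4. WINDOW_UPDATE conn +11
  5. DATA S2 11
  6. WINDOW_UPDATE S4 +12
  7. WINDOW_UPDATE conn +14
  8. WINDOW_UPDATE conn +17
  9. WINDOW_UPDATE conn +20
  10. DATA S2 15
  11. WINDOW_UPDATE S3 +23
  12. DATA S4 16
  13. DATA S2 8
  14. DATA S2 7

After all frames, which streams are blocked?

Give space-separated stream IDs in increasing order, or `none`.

Answer: S2

Derivation:
Op 1: conn=43 S1=26 S2=26 S3=26 S4=26 blocked=[]
Op 2: conn=43 S1=26 S2=43 S3=26 S4=26 blocked=[]
Op 3: conn=29 S1=26 S2=29 S3=26 S4=26 blocked=[]
Op 4: conn=40 S1=26 S2=29 S3=26 S4=26 blocked=[]
Op 5: conn=29 S1=26 S2=18 S3=26 S4=26 blocked=[]
Op 6: conn=29 S1=26 S2=18 S3=26 S4=38 blocked=[]
Op 7: conn=43 S1=26 S2=18 S3=26 S4=38 blocked=[]
Op 8: conn=60 S1=26 S2=18 S3=26 S4=38 blocked=[]
Op 9: conn=80 S1=26 S2=18 S3=26 S4=38 blocked=[]
Op 10: conn=65 S1=26 S2=3 S3=26 S4=38 blocked=[]
Op 11: conn=65 S1=26 S2=3 S3=49 S4=38 blocked=[]
Op 12: conn=49 S1=26 S2=3 S3=49 S4=22 blocked=[]
Op 13: conn=41 S1=26 S2=-5 S3=49 S4=22 blocked=[2]
Op 14: conn=34 S1=26 S2=-12 S3=49 S4=22 blocked=[2]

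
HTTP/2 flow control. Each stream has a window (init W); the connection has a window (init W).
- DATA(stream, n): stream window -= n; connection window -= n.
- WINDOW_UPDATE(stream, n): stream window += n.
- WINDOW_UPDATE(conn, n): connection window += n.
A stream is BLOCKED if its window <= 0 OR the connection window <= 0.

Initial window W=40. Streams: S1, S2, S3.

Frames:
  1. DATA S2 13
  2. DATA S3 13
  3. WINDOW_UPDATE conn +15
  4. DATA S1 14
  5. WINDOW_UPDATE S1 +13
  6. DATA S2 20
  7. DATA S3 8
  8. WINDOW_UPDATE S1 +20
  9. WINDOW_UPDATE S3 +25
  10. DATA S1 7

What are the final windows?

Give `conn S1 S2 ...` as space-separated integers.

Answer: -20 52 7 44

Derivation:
Op 1: conn=27 S1=40 S2=27 S3=40 blocked=[]
Op 2: conn=14 S1=40 S2=27 S3=27 blocked=[]
Op 3: conn=29 S1=40 S2=27 S3=27 blocked=[]
Op 4: conn=15 S1=26 S2=27 S3=27 blocked=[]
Op 5: conn=15 S1=39 S2=27 S3=27 blocked=[]
Op 6: conn=-5 S1=39 S2=7 S3=27 blocked=[1, 2, 3]
Op 7: conn=-13 S1=39 S2=7 S3=19 blocked=[1, 2, 3]
Op 8: conn=-13 S1=59 S2=7 S3=19 blocked=[1, 2, 3]
Op 9: conn=-13 S1=59 S2=7 S3=44 blocked=[1, 2, 3]
Op 10: conn=-20 S1=52 S2=7 S3=44 blocked=[1, 2, 3]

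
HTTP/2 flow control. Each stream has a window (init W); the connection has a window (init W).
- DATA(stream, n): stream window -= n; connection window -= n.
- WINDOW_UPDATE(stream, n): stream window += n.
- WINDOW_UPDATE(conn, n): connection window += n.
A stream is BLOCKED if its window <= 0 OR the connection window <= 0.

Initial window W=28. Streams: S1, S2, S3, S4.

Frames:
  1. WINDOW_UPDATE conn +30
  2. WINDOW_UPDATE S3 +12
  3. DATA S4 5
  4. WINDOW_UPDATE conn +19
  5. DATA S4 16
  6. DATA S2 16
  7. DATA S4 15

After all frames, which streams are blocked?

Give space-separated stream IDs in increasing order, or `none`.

Op 1: conn=58 S1=28 S2=28 S3=28 S4=28 blocked=[]
Op 2: conn=58 S1=28 S2=28 S3=40 S4=28 blocked=[]
Op 3: conn=53 S1=28 S2=28 S3=40 S4=23 blocked=[]
Op 4: conn=72 S1=28 S2=28 S3=40 S4=23 blocked=[]
Op 5: conn=56 S1=28 S2=28 S3=40 S4=7 blocked=[]
Op 6: conn=40 S1=28 S2=12 S3=40 S4=7 blocked=[]
Op 7: conn=25 S1=28 S2=12 S3=40 S4=-8 blocked=[4]

Answer: S4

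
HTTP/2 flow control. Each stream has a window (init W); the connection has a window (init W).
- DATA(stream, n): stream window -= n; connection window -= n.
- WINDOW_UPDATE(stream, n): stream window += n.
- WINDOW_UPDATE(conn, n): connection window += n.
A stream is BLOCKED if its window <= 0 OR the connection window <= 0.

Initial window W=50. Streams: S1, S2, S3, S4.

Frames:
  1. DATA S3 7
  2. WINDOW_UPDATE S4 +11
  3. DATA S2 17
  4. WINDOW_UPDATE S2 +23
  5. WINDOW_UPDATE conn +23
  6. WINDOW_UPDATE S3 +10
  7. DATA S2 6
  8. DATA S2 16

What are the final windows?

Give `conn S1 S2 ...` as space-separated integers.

Answer: 27 50 34 53 61

Derivation:
Op 1: conn=43 S1=50 S2=50 S3=43 S4=50 blocked=[]
Op 2: conn=43 S1=50 S2=50 S3=43 S4=61 blocked=[]
Op 3: conn=26 S1=50 S2=33 S3=43 S4=61 blocked=[]
Op 4: conn=26 S1=50 S2=56 S3=43 S4=61 blocked=[]
Op 5: conn=49 S1=50 S2=56 S3=43 S4=61 blocked=[]
Op 6: conn=49 S1=50 S2=56 S3=53 S4=61 blocked=[]
Op 7: conn=43 S1=50 S2=50 S3=53 S4=61 blocked=[]
Op 8: conn=27 S1=50 S2=34 S3=53 S4=61 blocked=[]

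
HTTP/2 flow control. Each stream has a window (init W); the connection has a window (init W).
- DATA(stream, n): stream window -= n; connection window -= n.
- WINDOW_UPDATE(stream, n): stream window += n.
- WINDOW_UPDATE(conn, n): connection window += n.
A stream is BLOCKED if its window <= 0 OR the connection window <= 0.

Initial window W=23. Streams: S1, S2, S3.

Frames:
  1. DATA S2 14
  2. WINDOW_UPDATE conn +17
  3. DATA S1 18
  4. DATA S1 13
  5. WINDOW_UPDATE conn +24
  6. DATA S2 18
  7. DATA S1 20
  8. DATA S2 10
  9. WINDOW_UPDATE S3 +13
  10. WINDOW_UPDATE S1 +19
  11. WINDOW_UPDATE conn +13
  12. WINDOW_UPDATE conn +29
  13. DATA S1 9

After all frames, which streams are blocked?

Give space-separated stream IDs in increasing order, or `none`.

Answer: S1 S2

Derivation:
Op 1: conn=9 S1=23 S2=9 S3=23 blocked=[]
Op 2: conn=26 S1=23 S2=9 S3=23 blocked=[]
Op 3: conn=8 S1=5 S2=9 S3=23 blocked=[]
Op 4: conn=-5 S1=-8 S2=9 S3=23 blocked=[1, 2, 3]
Op 5: conn=19 S1=-8 S2=9 S3=23 blocked=[1]
Op 6: conn=1 S1=-8 S2=-9 S3=23 blocked=[1, 2]
Op 7: conn=-19 S1=-28 S2=-9 S3=23 blocked=[1, 2, 3]
Op 8: conn=-29 S1=-28 S2=-19 S3=23 blocked=[1, 2, 3]
Op 9: conn=-29 S1=-28 S2=-19 S3=36 blocked=[1, 2, 3]
Op 10: conn=-29 S1=-9 S2=-19 S3=36 blocked=[1, 2, 3]
Op 11: conn=-16 S1=-9 S2=-19 S3=36 blocked=[1, 2, 3]
Op 12: conn=13 S1=-9 S2=-19 S3=36 blocked=[1, 2]
Op 13: conn=4 S1=-18 S2=-19 S3=36 blocked=[1, 2]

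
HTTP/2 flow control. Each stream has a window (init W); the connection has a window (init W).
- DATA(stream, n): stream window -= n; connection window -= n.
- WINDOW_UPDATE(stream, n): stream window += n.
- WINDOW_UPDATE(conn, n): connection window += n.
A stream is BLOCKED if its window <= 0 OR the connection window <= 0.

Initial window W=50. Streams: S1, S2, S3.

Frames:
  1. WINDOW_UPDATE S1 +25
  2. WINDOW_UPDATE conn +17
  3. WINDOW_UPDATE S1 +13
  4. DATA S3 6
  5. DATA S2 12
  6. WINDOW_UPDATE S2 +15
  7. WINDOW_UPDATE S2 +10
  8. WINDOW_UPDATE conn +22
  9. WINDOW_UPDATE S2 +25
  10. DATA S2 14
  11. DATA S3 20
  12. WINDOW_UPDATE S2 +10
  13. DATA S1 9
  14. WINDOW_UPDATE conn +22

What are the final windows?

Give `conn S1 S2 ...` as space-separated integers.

Answer: 50 79 84 24

Derivation:
Op 1: conn=50 S1=75 S2=50 S3=50 blocked=[]
Op 2: conn=67 S1=75 S2=50 S3=50 blocked=[]
Op 3: conn=67 S1=88 S2=50 S3=50 blocked=[]
Op 4: conn=61 S1=88 S2=50 S3=44 blocked=[]
Op 5: conn=49 S1=88 S2=38 S3=44 blocked=[]
Op 6: conn=49 S1=88 S2=53 S3=44 blocked=[]
Op 7: conn=49 S1=88 S2=63 S3=44 blocked=[]
Op 8: conn=71 S1=88 S2=63 S3=44 blocked=[]
Op 9: conn=71 S1=88 S2=88 S3=44 blocked=[]
Op 10: conn=57 S1=88 S2=74 S3=44 blocked=[]
Op 11: conn=37 S1=88 S2=74 S3=24 blocked=[]
Op 12: conn=37 S1=88 S2=84 S3=24 blocked=[]
Op 13: conn=28 S1=79 S2=84 S3=24 blocked=[]
Op 14: conn=50 S1=79 S2=84 S3=24 blocked=[]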